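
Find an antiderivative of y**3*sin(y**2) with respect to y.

Let u = y², du = 2y dy; rewrite as (1/2)∫ u^1·sin(1u) du.
Now integrate by parts 1 time.

-y**2*cos(y**2)/2 + sin(y**2)/2 + C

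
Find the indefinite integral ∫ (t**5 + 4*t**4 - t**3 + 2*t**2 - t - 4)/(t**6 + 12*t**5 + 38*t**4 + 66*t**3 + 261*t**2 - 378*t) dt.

2*log(t)/189 + log(t - 1)/560 - 1151*log(t + 6)/945 + 6759*log(t + 7)/3248 + 244*log(t**2 + 9)/3915 - 1939*atan(t/3)/7830 + C

Factor the denominator: t*(t - 1)*(t + 6)*(t + 7)*(t**2 + 9).
Partial-fraction decomposition: (976*t - 5817)/(7830*(t**2 + 9)) + 6759/(3248*(t + 7)) - 1151/(945*(t + 6)) + 1/(560*(t - 1)) + 2/(189*t).
Integrate each term; A/(t−a) gives A·log|t−a|; the (Bt+D)/(t²+p²) term gives a log and an atan.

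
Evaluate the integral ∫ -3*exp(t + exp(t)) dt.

Let u = exp(t), so du = (exp(t)) dt.
Rewriting, the integral becomes -3·∫ e^u du = -3·e^u.
Substituting back, u = exp(t).

-3*exp(exp(t)) + C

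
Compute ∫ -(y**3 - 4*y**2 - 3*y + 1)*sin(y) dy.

y**3*cos(y) - 3*y**2*sin(y) - 4*y**2*cos(y) + 8*y*sin(y) - 9*y*cos(y) + 9*sin(y) + 9*cos(y) + C

Use integration by parts with u = y**3 - 4*y**2 - 3*y + 1, dv = -sin(y) dy, so v = cos(y).
Apply parts 3 times (tabular method): alternate signs, differentiate u down to 0, integrate dv up.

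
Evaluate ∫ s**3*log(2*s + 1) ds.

s**4*log(2*s + 1)/4 - s**4/16 + s**3/24 - s**2/32 + s/32 - log(2*s + 1)/64 + C

Use integration by parts with u = log(2*s + 1), dv = s**3 ds.
Then du = 2/(2*s + 1) ds and v = s**4/4.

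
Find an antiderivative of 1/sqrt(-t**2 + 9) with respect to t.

Substitute t = 3·sin(θ), so dt = 3·cos(θ) dθ and the radical becomes sqrt(-t**2 + 9) = 3·cos(θ) by the Pythagorean identity.
Integrate the resulting trig expression in θ, then back-substitute θ = asin(t/3), sin(θ) = t/3, cos(θ) = sqrt(-t**2 + 9)/3 (absorbing any constant into C).

asin(t/3) + C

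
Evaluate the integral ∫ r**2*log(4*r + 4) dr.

r**3*log(4*r + 4)/3 - r**3/9 + r**2/6 - r/3 + log(r + 1)/3 + C

Use integration by parts with u = log(4*r + 4), dv = r**2 dr.
Then du = 4/(4*r + 4) dr and v = r**3/3.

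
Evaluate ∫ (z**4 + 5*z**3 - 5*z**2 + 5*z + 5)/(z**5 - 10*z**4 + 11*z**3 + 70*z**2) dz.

Factor the denominator: z**2*(z - 7)*(z - 5)*(z + 2).
Partial-fraction decomposition: -7/(36*(z + 2)) - 33/(10*(z - 5)) + 3911/(882*(z - 7)) + 59/(980*z) + 1/(14*z**2).
Integrate each term; A/(z−a) gives A·log|z−a|; A/(z−a)² gives −A/(z−a).

59*log(z)/980 + 3911*log(z - 7)/882 - 33*log(z - 5)/10 - 7*log(z + 2)/36 - 1/(14*z) + C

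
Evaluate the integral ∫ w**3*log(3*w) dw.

w**4*(log(w) + log(3))/4 - w**4/16 + C

Use integration by parts with u = log(3*w), dv = w**3 dw.
Then du = 1/w dw and v = w**4/4.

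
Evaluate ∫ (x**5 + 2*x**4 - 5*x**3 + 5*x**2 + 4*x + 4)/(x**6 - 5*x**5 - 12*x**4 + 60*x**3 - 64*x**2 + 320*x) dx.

log(x)/80 + 3899*log(x - 5)/1305 - 329*log(x - 4)/160 + 31*log(x + 4)/1440 + log(x**2 + 4)/58 + 27*atan(x/2)/145 + C

Factor the denominator: x*(x - 5)*(x - 4)*(x + 4)*(x**2 + 4).
Partial-fraction decomposition: (5*x + 54)/(145*(x**2 + 4)) + 31/(1440*(x + 4)) - 329/(160*(x - 4)) + 3899/(1305*(x - 5)) + 1/(80*x).
Integrate each term; A/(x−a) gives A·log|x−a|; the (Bx+D)/(x²+p²) term gives a log and an atan.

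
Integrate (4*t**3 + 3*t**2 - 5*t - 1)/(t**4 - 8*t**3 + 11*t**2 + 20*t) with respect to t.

Factor the denominator: t*(t - 5)*(t - 4)*(t + 1).
Partial-fraction decomposition: -1/(10*(t + 1)) - 283/(20*(t - 4)) + 183/(10*(t - 5)) - 1/(20*t).
Integrate each term: A/(t−a) contributes A·log|t−a|.

-log(t)/20 + 183*log(t - 5)/10 - 283*log(t - 4)/20 - log(t + 1)/10 + C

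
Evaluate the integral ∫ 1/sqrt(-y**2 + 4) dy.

asin(y/2) + C

Substitute y = 2·sin(θ), so dy = 2·cos(θ) dθ and the radical becomes sqrt(-y**2 + 4) = 2·cos(θ) by the Pythagorean identity.
Integrate the resulting trig expression in θ, then back-substitute θ = asin(y/2), sin(θ) = y/2, cos(θ) = sqrt(-y**2 + 4)/2 (absorbing any constant into C).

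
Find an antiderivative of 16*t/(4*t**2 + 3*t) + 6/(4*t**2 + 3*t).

Let u = 4*t**2 + 3*t, so du = (8*t + 3) dt.
Rewriting, the integral becomes 2·∫ 1/u du = 2·log(u).
Substituting back, u = 4*t**2 + 3*t.

2*log(4*t**2 + 3*t) + C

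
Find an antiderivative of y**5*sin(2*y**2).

-y**4*cos(2*y**2)/4 + y**2*sin(2*y**2)/4 + cos(2*y**2)/8 + C

Let u = y², du = 2y dy; rewrite as (1/2)∫ u^2·sin(2u) du.
Now integrate by parts 2 times.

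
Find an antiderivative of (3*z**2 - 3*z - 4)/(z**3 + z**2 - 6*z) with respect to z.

Factor the denominator: z*(z - 2)*(z + 3).
Partial-fraction decomposition: 32/(15*(z + 3)) + 1/(5*(z - 2)) + 2/(3*z).
Integrate each term: A/(z−a) contributes A·log|z−a|.

2*log(z)/3 + log(z - 2)/5 + 32*log(z + 3)/15 + C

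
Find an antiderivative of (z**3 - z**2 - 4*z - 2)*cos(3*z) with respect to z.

Use integration by parts with u = z**3 - z**2 - 4*z - 2, dv = cos(3*z) dz, so v = sin(3*z)/3.
Apply parts 3 times (tabular method): alternate signs, differentiate u down to 0, integrate dv up.

z**3*sin(3*z)/3 - z**2*sin(3*z)/3 + z**2*cos(3*z)/3 - 14*z*sin(3*z)/9 - 2*z*cos(3*z)/9 - 16*sin(3*z)/27 - 14*cos(3*z)/27 + C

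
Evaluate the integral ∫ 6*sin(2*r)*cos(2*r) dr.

Let u = cos(2*r), so du = (-2*sin(2*r)) dr.
Rewriting, the integral becomes -3·∫ u^1 du = -3·u^2/2.
Substituting back, u = cos(2*r).

-3*cos(2*r)**2/2 + C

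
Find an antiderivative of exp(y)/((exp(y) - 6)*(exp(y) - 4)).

Let u = e^y, du = e^y dy.
The integral becomes ∫ du/((u-4)(u-6)); decompose into partial fractions.

log(exp(y) - 6)/2 - log(exp(y) - 4)/2 + C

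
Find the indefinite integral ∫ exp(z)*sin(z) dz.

Let I denote the integral. Integrate by parts with u = sin(z), dv = exp(z) dz, so v = exp(z): I = exp(z)*sin(z) − ∫ exp(z)*cos(z) dz.
Apply parts again with u = cos(z), dv = exp(z) dz: ∫ exp(z)*cos(z) dz = exp(z)*cos(z) + I. Substituting back brings back I: I = exp(z)*sin(z) - exp(z)*cos(z) − I.
Solving for I: (1 + 1)·I equals the remaining terms, so I = (1/2)·(exp(z)*sin(z) - exp(z)*cos(z)).

exp(z)*sin(z)/2 - exp(z)*cos(z)/2 + C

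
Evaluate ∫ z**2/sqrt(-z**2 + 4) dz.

Substitute z = 2·sin(θ), so dz = 2·cos(θ) dθ and the radical becomes sqrt(-z**2 + 4) = 2·cos(θ) by the Pythagorean identity.
Integrate the resulting trig expression in θ, then back-substitute θ = asin(z/2), sin(θ) = z/2, cos(θ) = sqrt(-z**2 + 4)/2 (absorbing any constant into C).

-z*sqrt(-z**2 + 4)/2 + 2*asin(z/2) + C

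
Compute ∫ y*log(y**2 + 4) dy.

Let u = y**2 + 4, so du = (2*y) dy.
The integral becomes (1/2)·∫ log(u) du; integrate by parts with u′=log(u), dv′=du.

y**2*log(y**2 + 4)/2 - y**2/2 + 2*log(y**2 + 4) + C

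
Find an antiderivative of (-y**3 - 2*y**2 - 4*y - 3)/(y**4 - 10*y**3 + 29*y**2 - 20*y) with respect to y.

3*log(y)/20 - 99*log(y - 5)/10 + 115*log(y - 4)/12 - 5*log(y - 1)/6 + C

Factor the denominator: y*(y - 5)*(y - 4)*(y - 1).
Partial-fraction decomposition: -5/(6*(y - 1)) + 115/(12*(y - 4)) - 99/(10*(y - 5)) + 3/(20*y).
Integrate each term: A/(y−a) contributes A·log|y−a|.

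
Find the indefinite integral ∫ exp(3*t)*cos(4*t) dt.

Let I denote the integral. Integrate by parts with u = cos(4*t), dv = exp(3*t) dt, so v = exp(3*t)/3: I = exp(3*t)*cos(4*t)/3 + (4/3)·∫ exp(3*t)*sin(4*t) dt.
Apply parts again with u = sin(4*t), dv = exp(3*t) dt: ∫ exp(3*t)*sin(4*t) dt = exp(3*t)*sin(4*t)/3 − (4/3)·I. Substituting back brings back I: I = 4*exp(3*t)*sin(4*t)/9 + exp(3*t)*cos(4*t)/3 − (16/9)·I.
Solving for I: (1 + 16/9)·I equals the remaining terms, so I = (9/25)·(4*exp(3*t)*sin(4*t)/9 + exp(3*t)*cos(4*t)/3).

4*exp(3*t)*sin(4*t)/25 + 3*exp(3*t)*cos(4*t)/25 + C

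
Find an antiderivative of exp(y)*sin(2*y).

exp(y)*sin(2*y)/5 - 2*exp(y)*cos(2*y)/5 + C

Let I denote the integral. Integrate by parts with u = sin(2*y), dv = exp(y) dy, so v = exp(y): I = exp(y)*sin(2*y) − 2·∫ exp(y)*cos(2*y) dy.
Apply parts again with u = cos(2*y), dv = exp(y) dy: ∫ exp(y)*cos(2*y) dy = exp(y)*cos(2*y) + 2·I. Substituting back brings back I: I = exp(y)*sin(2*y) - 2*exp(y)*cos(2*y) − 4·I.
Solving for I: (1 + 4)·I equals the remaining terms, so I = (1/5)·(exp(y)*sin(2*y) - 2*exp(y)*cos(2*y)).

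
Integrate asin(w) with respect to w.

w*asin(w) + sqrt(-w**2 + 1) + C

Use integration by parts with u = arcsin(w), dv = dw.
Then du = 1/sqrt(-w**2 + 1) dw.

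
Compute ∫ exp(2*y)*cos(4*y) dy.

Let I denote the integral. Integrate by parts with u = cos(4*y), dv = exp(2*y) dy, so v = exp(2*y)/2: I = exp(2*y)*cos(4*y)/2 + 2·∫ exp(2*y)*sin(4*y) dy.
Apply parts again with u = sin(4*y), dv = exp(2*y) dy: ∫ exp(2*y)*sin(4*y) dy = exp(2*y)*sin(4*y)/2 − 2·I. Substituting back brings back I: I = exp(2*y)*sin(4*y) + exp(2*y)*cos(4*y)/2 − 4·I.
Solving for I: (1 + 4)·I equals the remaining terms, so I = (1/5)·(exp(2*y)*sin(4*y) + exp(2*y)*cos(4*y)/2).

exp(2*y)*sin(4*y)/5 + exp(2*y)*cos(4*y)/10 + C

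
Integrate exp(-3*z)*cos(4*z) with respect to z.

4*exp(-3*z)*sin(4*z)/25 - 3*exp(-3*z)*cos(4*z)/25 + C

Let I denote the integral. Integrate by parts with u = cos(4*z), dv = exp(-3*z) dz, so v = -exp(-3*z)/3: I = -exp(-3*z)*cos(4*z)/3 − (4/3)·∫ exp(-3*z)*sin(4*z) dz.
Apply parts again with u = sin(4*z), dv = exp(-3*z) dz: ∫ exp(-3*z)*sin(4*z) dz = -exp(-3*z)*sin(4*z)/3 + (4/3)·I. Substituting back brings back I: I = 4*exp(-3*z)*sin(4*z)/9 - exp(-3*z)*cos(4*z)/3 − (16/9)·I.
Solving for I: (1 + 16/9)·I equals the remaining terms, so I = (9/25)·(4*exp(-3*z)*sin(4*z)/9 - exp(-3*z)*cos(4*z)/3).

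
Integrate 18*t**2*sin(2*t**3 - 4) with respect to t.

Let u = 2*t**3 - 4, so du = (6*t**2) dt.
Rewriting, the integral becomes 3·∫ sin(u) du = 3·-cos(u).
Substituting back, u = 2*t**3 - 4.

-3*cos(2*t**3 - 4) + C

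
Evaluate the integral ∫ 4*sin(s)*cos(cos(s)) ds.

-4*sin(cos(s)) + C

Let u = cos(s), so du = (-sin(s)) ds.
Rewriting, the integral becomes -4·∫ cos(u) du = -4·sin(u).
Substituting back, u = cos(s).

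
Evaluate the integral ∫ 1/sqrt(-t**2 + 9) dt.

Substitute t = 3·sin(θ), so dt = 3·cos(θ) dθ and the radical becomes sqrt(-t**2 + 9) = 3·cos(θ) by the Pythagorean identity.
Integrate the resulting trig expression in θ, then back-substitute θ = asin(t/3), sin(θ) = t/3, cos(θ) = sqrt(-t**2 + 9)/3 (absorbing any constant into C).

asin(t/3) + C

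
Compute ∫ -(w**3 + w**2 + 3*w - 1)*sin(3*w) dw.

Use integration by parts with u = w**3 + w**2 + 3*w - 1, dv = -sin(3*w) dw, so v = cos(3*w)/3.
Apply parts 3 times (tabular method): alternate signs, differentiate u down to 0, integrate dv up.

w**3*cos(3*w)/3 - w**2*sin(3*w)/3 + w**2*cos(3*w)/3 - 2*w*sin(3*w)/9 + 7*w*cos(3*w)/9 - 7*sin(3*w)/27 - 11*cos(3*w)/27 + C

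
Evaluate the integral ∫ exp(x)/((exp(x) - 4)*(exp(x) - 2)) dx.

log(exp(x) - 4)/2 - log(exp(x) - 2)/2 + C

Let u = e^x, du = e^x dx.
The integral becomes ∫ du/((u-4)(u-2)); decompose into partial fractions.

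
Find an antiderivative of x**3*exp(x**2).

Let u = x², du = 2x dx; rewrite as (1/2)∫ u^1·exp(1u) du.
Now integrate by parts 1 time.

(x**2 - 1)*exp(x**2)/2 + C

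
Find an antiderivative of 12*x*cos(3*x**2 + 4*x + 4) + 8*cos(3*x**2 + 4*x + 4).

2*sin(3*x**2 + 4*x + 4) + C

Let u = 3*x**2 + 4*x + 4, so du = (6*x + 4) dx.
Rewriting, the integral becomes 2·∫ cos(u) du = 2·sin(u).
Substituting back, u = 3*x**2 + 4*x + 4.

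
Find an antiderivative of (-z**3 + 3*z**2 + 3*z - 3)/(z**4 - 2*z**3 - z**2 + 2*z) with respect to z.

Factor the denominator: z*(z - 2)*(z - 1)*(z + 1).
Partial-fraction decomposition: 1/(3*(z + 1)) - 1/(z - 1) + 7/(6*(z - 2)) - 3/(2*z).
Integrate each term: A/(z−a) contributes A·log|z−a|.

-3*log(z)/2 + 7*log(z - 2)/6 - log(z - 1) + log(z + 1)/3 + C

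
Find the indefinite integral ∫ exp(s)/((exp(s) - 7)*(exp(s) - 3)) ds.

log(exp(s) - 7)/4 - log(exp(s) - 3)/4 + C

Let u = e^s, du = e^s ds.
The integral becomes ∫ du/((u-7)(u-3)); decompose into partial fractions.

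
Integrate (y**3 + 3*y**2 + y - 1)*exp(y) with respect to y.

(y**3 + y - 2)*exp(y) + C

Use integration by parts with u = y**3 + 3*y**2 + y - 1, dv = exp(y) dy, so v = exp(y).
Apply parts 3 times (tabular method): alternate signs, differentiate u down to 0, integrate dv up.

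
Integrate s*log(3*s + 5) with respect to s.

s**2*log(3*s + 5)/2 - s**2/4 + 5*s/6 - 25*log(3*s + 5)/18 + C

Use integration by parts with u = log(3*s + 5), dv = s ds.
Then du = 3/(3*s + 5) ds and v = s**2/2.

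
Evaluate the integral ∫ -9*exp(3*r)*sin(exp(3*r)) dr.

3*cos(exp(3*r)) + C

Let u = exp(3*r), so du = (3*exp(3*r)) dr.
Rewriting, the integral becomes -3·∫ sin(u) du = -3·-cos(u).
Substituting back, u = exp(3*r).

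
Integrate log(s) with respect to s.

Use integration by parts with u = log(s), dv = ds.
Then du = 1/s ds and v = s.

s*log(s) - s + C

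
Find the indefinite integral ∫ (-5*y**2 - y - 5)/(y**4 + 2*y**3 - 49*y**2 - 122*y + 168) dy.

Factor the denominator: (y - 7)*(y - 1)*(y + 4)*(y + 6).
Partial-fraction decomposition: 179/(182*(y + 6)) - 81/(110*(y + 4)) + 11/(210*(y - 1)) - 257/(858*(y - 7)).
Integrate each term: A/(y−a) contributes A·log|y−a|.

-257*log(y - 7)/858 + 11*log(y - 1)/210 - 81*log(y + 4)/110 + 179*log(y + 6)/182 + C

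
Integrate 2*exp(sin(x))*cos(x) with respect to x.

2*exp(sin(x)) + C

Let u = sin(x), so du = (cos(x)) dx.
Rewriting, the integral becomes 2·∫ e^u du = 2·e^u.
Substituting back, u = sin(x).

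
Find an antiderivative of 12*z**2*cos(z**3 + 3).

Let u = z**3 + 3, so du = (3*z**2) dz.
Rewriting, the integral becomes 4·∫ cos(u) du = 4·sin(u).
Substituting back, u = z**3 + 3.

4*sin(z**3 + 3) + C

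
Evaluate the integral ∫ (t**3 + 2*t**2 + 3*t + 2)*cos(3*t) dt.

Use integration by parts with u = t**3 + 2*t**2 + 3*t + 2, dv = cos(3*t) dt, so v = sin(3*t)/3.
Apply parts 3 times (tabular method): alternate signs, differentiate u down to 0, integrate dv up.

t**3*sin(3*t)/3 + 2*t**2*sin(3*t)/3 + t**2*cos(3*t)/3 + 7*t*sin(3*t)/9 + 4*t*cos(3*t)/9 + 14*sin(3*t)/27 + 7*cos(3*t)/27 + C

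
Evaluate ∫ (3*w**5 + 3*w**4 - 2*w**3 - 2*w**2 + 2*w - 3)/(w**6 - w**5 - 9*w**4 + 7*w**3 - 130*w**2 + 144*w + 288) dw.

737*log(w - 4)/400 - 121*log(w - 2)/468 - log(w + 1)/90 + 2219*log(w + 4)/3600 + 527*log(w**2 + 9)/1300 + 347*atan(w/3)/650 + C

Factor the denominator: (w - 4)*(w - 2)*(w + 1)*(w + 4)*(w**2 + 9).
Partial-fraction decomposition: (527*w + 1041)/(650*(w**2 + 9)) + 2219/(3600*(w + 4)) - 1/(90*(w + 1)) - 121/(468*(w - 2)) + 737/(400*(w - 4)).
Integrate each term; A/(w−a) gives A·log|w−a|; the (Bw+D)/(w²+p²) term gives a log and an atan.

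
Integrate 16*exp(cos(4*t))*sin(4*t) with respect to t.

Let u = cos(4*t), so du = (-4*sin(4*t)) dt.
Rewriting, the integral becomes -4·∫ e^u du = -4·e^u.
Substituting back, u = cos(4*t).

-4*exp(cos(4*t)) + C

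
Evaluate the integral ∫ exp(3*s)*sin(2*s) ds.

3*exp(3*s)*sin(2*s)/13 - 2*exp(3*s)*cos(2*s)/13 + C

Let I denote the integral. Integrate by parts with u = sin(2*s), dv = exp(3*s) ds, so v = exp(3*s)/3: I = exp(3*s)*sin(2*s)/3 − (2/3)·∫ exp(3*s)*cos(2*s) ds.
Apply parts again with u = cos(2*s), dv = exp(3*s) ds: ∫ exp(3*s)*cos(2*s) ds = exp(3*s)*cos(2*s)/3 + (2/3)·I. Substituting back brings back I: I = exp(3*s)*sin(2*s)/3 - 2*exp(3*s)*cos(2*s)/9 − (4/9)·I.
Solving for I: (1 + 4/9)·I equals the remaining terms, so I = (9/13)·(exp(3*s)*sin(2*s)/3 - 2*exp(3*s)*cos(2*s)/9).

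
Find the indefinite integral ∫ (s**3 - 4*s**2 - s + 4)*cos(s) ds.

Use integration by parts with u = s**3 - 4*s**2 - s + 4, dv = cos(s) ds, so v = sin(s).
Apply parts 3 times (tabular method): alternate signs, differentiate u down to 0, integrate dv up.

s**3*sin(s) - 4*s**2*sin(s) + 3*s**2*cos(s) - 7*s*sin(s) - 8*s*cos(s) + 12*sin(s) - 7*cos(s) + C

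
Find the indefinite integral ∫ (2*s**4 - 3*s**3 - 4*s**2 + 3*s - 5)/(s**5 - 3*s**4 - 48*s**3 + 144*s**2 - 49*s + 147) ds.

Factor the denominator: (s - 7)*(s - 3)*(s + 7)*(s**2 + 1).
Partial-fraction decomposition: (19*s - 3)/(500*(s**2 + 1)) + 5609/(7000*(s + 7)) - 49/(400*(s - 3)) + 3593/(2800*(s - 7)).
Integrate each term; A/(s−a) gives A·log|s−a|; the (Bs+D)/(s²+p²) term gives a log and an atan.

3593*log(s - 7)/2800 - 49*log(s - 3)/400 + 5609*log(s + 7)/7000 + 19*log(s**2 + 1)/1000 - 3*atan(s)/500 + C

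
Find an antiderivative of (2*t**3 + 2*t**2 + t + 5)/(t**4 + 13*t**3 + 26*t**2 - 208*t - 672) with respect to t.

Factor the denominator: (t - 4)*(t + 4)*(t + 6)*(t + 7).
Partial-fraction decomposition: 590/(33*(t + 7)) - 361/(20*(t + 6)) + 95/(48*(t + 4)) + 169/(880*(t - 4)).
Integrate each term: A/(t−a) contributes A·log|t−a|.

169*log(t - 4)/880 + 95*log(t + 4)/48 - 361*log(t + 6)/20 + 590*log(t + 7)/33 + C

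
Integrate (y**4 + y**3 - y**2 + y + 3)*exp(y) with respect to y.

(y**4 - 3*y**3 + 8*y**2 - 15*y + 18)*exp(y) + C

Use integration by parts with u = y**4 + y**3 - y**2 + y + 3, dv = exp(y) dy, so v = exp(y).
Apply parts 4 times (tabular method): alternate signs, differentiate u down to 0, integrate dv up.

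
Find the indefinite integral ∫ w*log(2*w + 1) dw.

Use integration by parts with u = log(2*w + 1), dv = w dw.
Then du = 2/(2*w + 1) dw and v = w**2/2.

w**2*log(2*w + 1)/2 - w**2/4 + w/4 - log(2*w + 1)/8 + C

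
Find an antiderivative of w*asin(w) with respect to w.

Use integration by parts with u = arcsin(w), dv = w dw.
Then du = 1/sqrt(-w**2 + 1) dw.

w**2*asin(w)/2 + w*sqrt(-w**2 + 1)/4 - asin(w)/4 + C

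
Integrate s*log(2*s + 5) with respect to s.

s**2*log(2*s + 5)/2 - s**2/4 + 5*s/4 - 25*log(2*s + 5)/8 + C

Use integration by parts with u = log(2*s + 5), dv = s ds.
Then du = 2/(2*s + 5) ds and v = s**2/2.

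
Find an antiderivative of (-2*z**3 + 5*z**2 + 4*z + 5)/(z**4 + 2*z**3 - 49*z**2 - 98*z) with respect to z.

-5*log(z)/98 - 68*log(z - 7)/147 + 11*log(z + 2)/30 - 454*log(z + 7)/245 + C

Factor the denominator: z*(z - 7)*(z + 2)*(z + 7).
Partial-fraction decomposition: -454/(245*(z + 7)) + 11/(30*(z + 2)) - 68/(147*(z - 7)) - 5/(98*z).
Integrate each term: A/(z−a) contributes A·log|z−a|.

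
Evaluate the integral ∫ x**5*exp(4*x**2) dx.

(8*x**4 - 4*x**2 + 1)*exp(4*x**2)/64 + C

Let u = x², du = 2x dx; rewrite as (1/2)∫ u^2·exp(4u) du.
Now integrate by parts 2 times.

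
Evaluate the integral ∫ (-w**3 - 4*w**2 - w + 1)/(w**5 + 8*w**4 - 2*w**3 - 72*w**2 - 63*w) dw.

Factor the denominator: w*(w - 3)*(w + 1)*(w + 3)*(w + 7).
Partial-fraction decomposition: 31/(336*(w + 7)) + 5/(144*(w + 3)) - 1/(48*(w + 1)) - 13/(144*(w - 3)) - 1/(63*w).
Integrate each term: A/(w−a) contributes A·log|w−a|.

-log(w)/63 - 13*log(w - 3)/144 - log(w + 1)/48 + 5*log(w + 3)/144 + 31*log(w + 7)/336 + C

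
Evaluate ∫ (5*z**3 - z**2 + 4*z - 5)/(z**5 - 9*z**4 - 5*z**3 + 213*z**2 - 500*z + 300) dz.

1063*log(z - 6)/220 - 41*log(z - 5)/8 + 13*log(z - 2)/28 - log(z - 1)/40 - 45*log(z + 5)/308 + C

Factor the denominator: (z - 6)*(z - 5)*(z - 2)*(z - 1)*(z + 5).
Partial-fraction decomposition: -45/(308*(z + 5)) - 1/(40*(z - 1)) + 13/(28*(z - 2)) - 41/(8*(z - 5)) + 1063/(220*(z - 6)).
Integrate each term: A/(z−a) contributes A·log|z−a|.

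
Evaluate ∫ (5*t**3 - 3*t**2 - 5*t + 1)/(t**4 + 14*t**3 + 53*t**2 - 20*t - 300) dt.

Factor the denominator: (t - 2)*(t + 5)**2*(t + 6).
Partial-fraction decomposition: 1157/(8*(t + 6)) - 6844/(49*(t + 5)) + 674/(7*(t + 5)**2) + 19/(392*(t - 2)).
Integrate each term; A/(t−a) gives A·log|t−a|; A/(t−a)² gives −A/(t−a).

19*log(t - 2)/392 - 6844*log(t + 5)/49 + 1157*log(t + 6)/8 - 674/(7*t + 35) + C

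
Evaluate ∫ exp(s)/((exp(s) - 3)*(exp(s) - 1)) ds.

Let u = e^s, du = e^s ds.
The integral becomes ∫ du/((u-1)(u-3)); decompose into partial fractions.

log(exp(s) - 3)/2 - log(exp(s) - 1)/2 + C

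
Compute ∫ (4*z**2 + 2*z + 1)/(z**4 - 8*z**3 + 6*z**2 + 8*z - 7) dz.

211*log(z - 7)/288 - 23*log(z - 1)/36 - 3*log(z + 1)/32 + 7/(12*z - 12) + C

Factor the denominator: (z - 7)*(z - 1)**2*(z + 1).
Partial-fraction decomposition: -3/(32*(z + 1)) - 23/(36*(z - 1)) - 7/(12*(z - 1)**2) + 211/(288*(z - 7)).
Integrate each term; A/(z−a) gives A·log|z−a|; A/(z−a)² gives −A/(z−a).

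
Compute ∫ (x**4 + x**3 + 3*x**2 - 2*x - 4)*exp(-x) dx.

(-x**4 - 5*x**3 - 18*x**2 - 34*x - 30)*exp(-x) + C

Use integration by parts with u = x**4 + x**3 + 3*x**2 - 2*x - 4, dv = exp(-x) dx, so v = -exp(-x).
Apply parts 4 times (tabular method): alternate signs, differentiate u down to 0, integrate dv up.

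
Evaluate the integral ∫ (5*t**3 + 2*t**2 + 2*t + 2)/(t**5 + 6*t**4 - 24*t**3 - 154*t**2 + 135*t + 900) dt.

362*log(t - 4)/567 - 161*log(t - 3)/384 - 121*log(t + 3)/168 + 5195*log(t + 5)/10368 - 583/(144*t + 720) + C

Factor the denominator: (t - 4)*(t - 3)*(t + 3)*(t + 5)**2.
Partial-fraction decomposition: 5195/(10368*(t + 5)) + 583/(144*(t + 5)**2) - 121/(168*(t + 3)) - 161/(384*(t - 3)) + 362/(567*(t - 4)).
Integrate each term; A/(t−a) gives A·log|t−a|; A/(t−a)² gives −A/(t−a).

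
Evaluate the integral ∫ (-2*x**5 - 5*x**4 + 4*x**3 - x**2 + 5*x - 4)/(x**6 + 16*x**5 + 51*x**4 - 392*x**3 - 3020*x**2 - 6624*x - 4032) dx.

-10589*log(x - 6)/54600 + 17*log(x + 1)/1890 - 6319*log(x + 4)/900 + 4069*log(x + 6)/120 - 20149*log(x + 7)/702 - 118/(45*x + 180) + C

Factor the denominator: (x - 6)*(x + 1)*(x + 4)**2*(x + 6)*(x + 7).
Partial-fraction decomposition: -20149/(702*(x + 7)) + 4069/(120*(x + 6)) - 6319/(900*(x + 4)) + 118/(45*(x + 4)**2) + 17/(1890*(x + 1)) - 10589/(54600*(x - 6)).
Integrate each term; A/(x−a) gives A·log|x−a|; A/(x−a)² gives −A/(x−a).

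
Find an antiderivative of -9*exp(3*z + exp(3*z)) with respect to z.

Let u = exp(3*z), so du = (3*exp(3*z)) dz.
Rewriting, the integral becomes -3·∫ e^u du = -3·e^u.
Substituting back, u = exp(3*z).

-3*exp(exp(3*z)) + C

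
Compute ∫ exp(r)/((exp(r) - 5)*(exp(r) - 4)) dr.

Let u = e^r, du = e^r dr.
The integral becomes ∫ du/((u-4)(u-5)); decompose into partial fractions.

log(exp(r) - 5) - log(exp(r) - 4) + C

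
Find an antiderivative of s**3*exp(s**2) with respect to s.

(s**2 - 1)*exp(s**2)/2 + C

Let u = s², du = 2s ds; rewrite as (1/2)∫ u^1·exp(1u) du.
Now integrate by parts 1 time.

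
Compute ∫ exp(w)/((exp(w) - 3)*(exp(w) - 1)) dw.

Let u = e^w, du = e^w dw.
The integral becomes ∫ du/((u-1)(u-3)); decompose into partial fractions.

log(exp(w) - 3)/2 - log(exp(w) - 1)/2 + C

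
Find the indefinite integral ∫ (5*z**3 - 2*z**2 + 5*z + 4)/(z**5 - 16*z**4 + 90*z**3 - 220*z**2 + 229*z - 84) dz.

23*log(z - 7)/6 - 104*log(z - 4)/9 + 17*log(z - 3)/2 - 7*log(z - 1)/9 + 1/(3*z - 3) + C

Factor the denominator: (z - 7)*(z - 4)*(z - 3)*(z - 1)**2.
Partial-fraction decomposition: -7/(9*(z - 1)) - 1/(3*(z - 1)**2) + 17/(2*(z - 3)) - 104/(9*(z - 4)) + 23/(6*(z - 7)).
Integrate each term; A/(z−a) gives A·log|z−a|; A/(z−a)² gives −A/(z−a).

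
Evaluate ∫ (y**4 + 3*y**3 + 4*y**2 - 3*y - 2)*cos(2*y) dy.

y**4*sin(2*y)/2 + 3*y**3*sin(2*y)/2 + y**3*cos(2*y) + y**2*sin(2*y)/2 + 9*y**2*cos(2*y)/4 - 15*y*sin(2*y)/4 + y*cos(2*y)/2 - 5*sin(2*y)/4 - 15*cos(2*y)/8 + C

Use integration by parts with u = y**4 + 3*y**3 + 4*y**2 - 3*y - 2, dv = cos(2*y) dy, so v = sin(2*y)/2.
Apply parts 4 times (tabular method): alternate signs, differentiate u down to 0, integrate dv up.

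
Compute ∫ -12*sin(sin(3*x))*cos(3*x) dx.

Let u = sin(3*x), so du = (3*cos(3*x)) dx.
Rewriting, the integral becomes -4·∫ sin(u) du = -4·-cos(u).
Substituting back, u = sin(3*x).

4*cos(sin(3*x)) + C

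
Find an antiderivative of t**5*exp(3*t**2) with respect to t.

(9*t**4 - 6*t**2 + 2)*exp(3*t**2)/54 + C

Let u = t², du = 2t dt; rewrite as (1/2)∫ u^2·exp(3u) du.
Now integrate by parts 2 times.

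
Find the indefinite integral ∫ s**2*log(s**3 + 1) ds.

s**3*log(s**3 + 1)/3 - s**3/3 + log(s**3 + 1)/3 + C

Let u = s**3 + 1, so du = (3*s**2) ds.
The integral becomes (1/3)·∫ log(u) du; integrate by parts with u′=log(u), dv′=du.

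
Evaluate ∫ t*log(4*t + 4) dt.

Use integration by parts with u = log(4*t + 4), dv = t dt.
Then du = 4/(4*t + 4) dt and v = t**2/2.

t**2*log(4*t + 4)/2 - t**2/4 + t/2 - log(t + 1)/2 + C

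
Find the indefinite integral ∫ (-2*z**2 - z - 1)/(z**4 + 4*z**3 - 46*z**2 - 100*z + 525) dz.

-7*log(z - 5)/30 + 11*log(z - 3)/80 - 23*log(z + 5)/80 + 23*log(z + 7)/60 + C

Factor the denominator: (z - 5)*(z - 3)*(z + 5)*(z + 7).
Partial-fraction decomposition: 23/(60*(z + 7)) - 23/(80*(z + 5)) + 11/(80*(z - 3)) - 7/(30*(z - 5)).
Integrate each term: A/(z−a) contributes A·log|z−a|.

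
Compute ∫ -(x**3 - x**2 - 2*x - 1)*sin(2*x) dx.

Use integration by parts with u = x**3 - x**2 - 2*x - 1, dv = -sin(2*x) dx, so v = cos(2*x)/2.
Apply parts 3 times (tabular method): alternate signs, differentiate u down to 0, integrate dv up.

x**3*cos(2*x)/2 - 3*x**2*sin(2*x)/4 - x**2*cos(2*x)/2 + x*sin(2*x)/2 - 7*x*cos(2*x)/4 + 7*sin(2*x)/8 - cos(2*x)/4 + C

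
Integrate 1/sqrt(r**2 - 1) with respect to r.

Substitute r = sec(θ), so dr = sec(θ)*tan(θ) dθ and the radical becomes sqrt(r**2 - 1) = tan(θ) by the Pythagorean identity.
Integrate the resulting trig expression in θ, then back-substitute sec(θ) = r, tan(θ) = sqrt(r**2 - 1) (absorbing any constant into C).

log(r + sqrt(r**2 - 1)) + C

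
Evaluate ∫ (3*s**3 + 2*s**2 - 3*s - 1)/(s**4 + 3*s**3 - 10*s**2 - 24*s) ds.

Factor the denominator: s*(s - 3)*(s + 2)*(s + 4).
Partial-fraction decomposition: 149/(56*(s + 4)) - 11/(20*(s + 2)) + 89/(105*(s - 3)) + 1/(24*s).
Integrate each term: A/(s−a) contributes A·log|s−a|.

log(s)/24 + 89*log(s - 3)/105 - 11*log(s + 2)/20 + 149*log(s + 4)/56 + C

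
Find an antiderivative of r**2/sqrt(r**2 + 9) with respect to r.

r*sqrt(r**2 + 9)/2 - 9*log(r + sqrt(r**2 + 9))/2 + C

Substitute r = 3·tan(θ), so dr = 3·sec(θ)^2 dθ and the radical becomes sqrt(r**2 + 9) = 3·sec(θ) by the Pythagorean identity.
Integrate the resulting trig expression in θ, then back-substitute tan(θ) = r/3, sec(θ) = sqrt(r**2 + 9)/3 (absorbing any constant into C).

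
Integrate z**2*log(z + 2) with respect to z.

z**3*log(z + 2)/3 - z**3/9 + z**2/3 - 4*z/3 + 8*log(z + 2)/3 + C

Use integration by parts with u = log(z + 2), dv = z**2 dz.
Then du = 1/(z + 2) dz and v = z**3/3.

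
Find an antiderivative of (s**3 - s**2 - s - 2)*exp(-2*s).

Use integration by parts with u = s**3 - s**2 - s - 2, dv = exp(-2*s) ds, so v = -exp(-2*s)/2.
Apply parts 3 times (tabular method): alternate signs, differentiate u down to 0, integrate dv up.

(-4*s**3 - 2*s**2 + 2*s + 9)*exp(-2*s)/8 + C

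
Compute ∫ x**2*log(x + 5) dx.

Use integration by parts with u = log(x + 5), dv = x**2 dx.
Then du = 1/(x + 5) dx and v = x**3/3.

x**3*log(x + 5)/3 - x**3/9 + 5*x**2/6 - 25*x/3 + 125*log(x + 5)/3 + C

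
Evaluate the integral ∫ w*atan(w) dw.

Use integration by parts with u = arctan(w), dv = w dw.
Then du = 1/(w**2 + 1) dw.

w**2*atan(w)/2 - w/2 + atan(w)/2 + C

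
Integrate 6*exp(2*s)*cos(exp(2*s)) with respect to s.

Let u = exp(2*s), so du = (2*exp(2*s)) ds.
Rewriting, the integral becomes 3·∫ cos(u) du = 3·sin(u).
Substituting back, u = exp(2*s).

3*sin(exp(2*s)) + C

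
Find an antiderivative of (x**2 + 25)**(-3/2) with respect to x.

Substitute x = 5·tan(θ), so dx = 5·sec(θ)^2 dθ and the radical becomes sqrt(x**2 + 25) = 5·sec(θ) by the Pythagorean identity.
Integrate the resulting trig expression in θ, then back-substitute tan(θ) = x/5, sec(θ) = sqrt(x**2 + 25)/5 (absorbing any constant into C).

x/(25*sqrt(x**2 + 25)) + C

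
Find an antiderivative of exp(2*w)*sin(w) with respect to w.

Let I denote the integral. Integrate by parts with u = sin(w), dv = exp(2*w) dw, so v = exp(2*w)/2: I = exp(2*w)*sin(w)/2 − (1/2)·∫ exp(2*w)*cos(w) dw.
Apply parts again with u = cos(w), dv = exp(2*w) dw: ∫ exp(2*w)*cos(w) dw = exp(2*w)*cos(w)/2 + (1/2)·I. Substituting back brings back I: I = exp(2*w)*sin(w)/2 - exp(2*w)*cos(w)/4 − (1/4)·I.
Solving for I: (1 + 1/4)·I equals the remaining terms, so I = (4/5)·(exp(2*w)*sin(w)/2 - exp(2*w)*cos(w)/4).

2*exp(2*w)*sin(w)/5 - exp(2*w)*cos(w)/5 + C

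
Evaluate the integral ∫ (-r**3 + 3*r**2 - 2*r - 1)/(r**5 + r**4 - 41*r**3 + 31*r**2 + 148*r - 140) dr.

Factor the denominator: (r - 5)*(r - 2)*(r - 1)*(r + 2)*(r + 7).
Partial-fraction decomposition: 503/(4320*(r + 7)) - 23/(420*(r + 2)) - 1/(96*(r - 1)) + 1/(108*(r - 2)) - 61/(1008*(r - 5)).
Integrate each term: A/(r−a) contributes A·log|r−a|.

-61*log(r - 5)/1008 + log(r - 2)/108 - log(r - 1)/96 - 23*log(r + 2)/420 + 503*log(r + 7)/4320 + C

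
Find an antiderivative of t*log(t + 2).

Use integration by parts with u = log(t + 2), dv = t dt.
Then du = 1/(t + 2) dt and v = t**2/2.

t**2*log(t + 2)/2 - t**2/4 + t - 2*log(t + 2) + C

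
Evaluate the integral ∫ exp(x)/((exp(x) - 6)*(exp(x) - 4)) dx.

Let u = e^x, du = e^x dx.
The integral becomes ∫ du/((u-6)(u-4)); decompose into partial fractions.

log(exp(x) - 6)/2 - log(exp(x) - 4)/2 + C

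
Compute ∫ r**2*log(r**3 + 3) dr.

r**3*log(r**3 + 3)/3 - r**3/3 + log(r**3 + 3) + C

Let u = r**3 + 3, so du = (3*r**2) dr.
The integral becomes (1/3)·∫ log(u) du; integrate by parts with u′=log(u), dv′=du.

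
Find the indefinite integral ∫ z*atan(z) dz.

Use integration by parts with u = arctan(z), dv = z dz.
Then du = 1/(z**2 + 1) dz.

z**2*atan(z)/2 - z/2 + atan(z)/2 + C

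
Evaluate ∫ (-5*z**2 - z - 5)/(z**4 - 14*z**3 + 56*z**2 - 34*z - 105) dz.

Factor the denominator: (z - 7)*(z - 5)*(z - 3)*(z + 1).
Partial-fraction decomposition: 3/(64*(z + 1)) - 53/(32*(z - 3)) + 45/(8*(z - 5)) - 257/(64*(z - 7)).
Integrate each term: A/(z−a) contributes A·log|z−a|.

-257*log(z - 7)/64 + 45*log(z - 5)/8 - 53*log(z - 3)/32 + 3*log(z + 1)/64 + C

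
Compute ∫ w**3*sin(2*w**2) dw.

Let u = w², du = 2w dw; rewrite as (1/2)∫ u^1·sin(2u) du.
Now integrate by parts 1 time.

-w**2*cos(2*w**2)/4 + sin(2*w**2)/8 + C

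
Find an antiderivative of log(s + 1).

Use integration by parts with u = log(s + 1), dv = ds.
Then du = 1/(s + 1) ds and v = s.

s*log(s + 1) - s + log(s + 1) + C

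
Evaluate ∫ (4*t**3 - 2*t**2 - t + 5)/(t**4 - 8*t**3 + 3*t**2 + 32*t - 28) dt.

212*log(t - 7)/45 - 27*log(t - 2)/20 + log(t - 1)/3 + 11*log(t + 2)/36 + C

Factor the denominator: (t - 7)*(t - 2)*(t - 1)*(t + 2).
Partial-fraction decomposition: 11/(36*(t + 2)) + 1/(3*(t - 1)) - 27/(20*(t - 2)) + 212/(45*(t - 7)).
Integrate each term: A/(t−a) contributes A·log|t−a|.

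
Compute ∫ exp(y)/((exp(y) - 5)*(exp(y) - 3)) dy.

Let u = e^y, du = e^y dy.
The integral becomes ∫ du/((u-5)(u-3)); decompose into partial fractions.

log(exp(y) - 5)/2 - log(exp(y) - 3)/2 + C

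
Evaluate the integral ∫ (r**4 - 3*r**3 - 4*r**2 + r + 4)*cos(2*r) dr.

Use integration by parts with u = r**4 - 3*r**3 - 4*r**2 + r + 4, dv = cos(2*r) dr, so v = sin(2*r)/2.
Apply parts 4 times (tabular method): alternate signs, differentiate u down to 0, integrate dv up.

r**4*sin(2*r)/2 - 3*r**3*sin(2*r)/2 + r**3*cos(2*r) - 7*r**2*sin(2*r)/2 - 9*r**2*cos(2*r)/4 + 11*r*sin(2*r)/4 - 7*r*cos(2*r)/2 + 15*sin(2*r)/4 + 11*cos(2*r)/8 + C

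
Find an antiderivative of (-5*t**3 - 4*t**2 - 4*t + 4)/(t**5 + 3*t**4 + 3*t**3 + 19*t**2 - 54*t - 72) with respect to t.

Factor the denominator: (t - 2)*(t + 1)*(t + 4)*(t**2 + 9).
Partial-fraction decomposition: -(167*t + 1387)/(650*(t**2 + 9)) + 46/(75*(t + 4)) - 1/(10*(t + 1)) - 10/(39*(t - 2)).
Integrate each term; A/(t−a) gives A·log|t−a|; the (Bt+D)/(t²+p²) term gives a log and an atan.

-10*log(t - 2)/39 - log(t + 1)/10 + 46*log(t + 4)/75 - 167*log(t**2 + 9)/1300 - 1387*atan(t/3)/1950 + C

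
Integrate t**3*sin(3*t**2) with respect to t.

Let u = t², du = 2t dt; rewrite as (1/2)∫ u^1·sin(3u) du.
Now integrate by parts 1 time.

-t**2*cos(3*t**2)/6 + sin(3*t**2)/18 + C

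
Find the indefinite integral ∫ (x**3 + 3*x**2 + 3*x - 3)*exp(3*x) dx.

Use integration by parts with u = x**3 + 3*x**2 + 3*x - 3, dv = exp(3*x) dx, so v = exp(3*x)/3.
Apply parts 3 times (tabular method): alternate signs, differentiate u down to 0, integrate dv up.

(9*x**3 + 18*x**2 + 15*x - 32)*exp(3*x)/27 + C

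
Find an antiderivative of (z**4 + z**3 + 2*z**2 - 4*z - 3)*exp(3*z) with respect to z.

(27*z**4 - 9*z**3 + 63*z**2 - 150*z - 31)*exp(3*z)/81 + C

Use integration by parts with u = z**4 + z**3 + 2*z**2 - 4*z - 3, dv = exp(3*z) dz, so v = exp(3*z)/3.
Apply parts 4 times (tabular method): alternate signs, differentiate u down to 0, integrate dv up.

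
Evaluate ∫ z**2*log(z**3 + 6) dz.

z**3*log(z**3 + 6)/3 - z**3/3 + 2*log(z**3 + 6) + C

Let u = z**3 + 6, so du = (3*z**2) dz.
The integral becomes (1/3)·∫ log(u) du; integrate by parts with u′=log(u), dv′=du.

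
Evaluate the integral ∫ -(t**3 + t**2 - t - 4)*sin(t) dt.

t**3*cos(t) - 3*t**2*sin(t) + t**2*cos(t) - 2*t*sin(t) - 7*t*cos(t) + 7*sin(t) - 6*cos(t) + C

Use integration by parts with u = t**3 + t**2 - t - 4, dv = -sin(t) dt, so v = cos(t).
Apply parts 3 times (tabular method): alternate signs, differentiate u down to 0, integrate dv up.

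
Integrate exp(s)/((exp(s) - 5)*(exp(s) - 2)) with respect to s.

Let u = e^s, du = e^s ds.
The integral becomes ∫ du/((u-5)(u-2)); decompose into partial fractions.

log(exp(s) - 5)/3 - log(exp(s) - 2)/3 + C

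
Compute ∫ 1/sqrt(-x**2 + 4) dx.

asin(x/2) + C

Substitute x = 2·sin(θ), so dx = 2·cos(θ) dθ and the radical becomes sqrt(-x**2 + 4) = 2·cos(θ) by the Pythagorean identity.
Integrate the resulting trig expression in θ, then back-substitute θ = asin(x/2), sin(θ) = x/2, cos(θ) = sqrt(-x**2 + 4)/2 (absorbing any constant into C).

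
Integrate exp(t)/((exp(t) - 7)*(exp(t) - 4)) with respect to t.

Let u = e^t, du = e^t dt.
The integral becomes ∫ du/((u-4)(u-7)); decompose into partial fractions.

log(exp(t) - 7)/3 - log(exp(t) - 4)/3 + C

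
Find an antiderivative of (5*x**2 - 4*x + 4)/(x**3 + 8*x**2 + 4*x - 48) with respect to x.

log(x - 2)/3 - 25*log(x + 4)/3 + 13*log(x + 6) + C

Factor the denominator: (x - 2)*(x + 4)*(x + 6).
Partial-fraction decomposition: 13/(x + 6) - 25/(3*(x + 4)) + 1/(3*(x - 2)).
Integrate each term: A/(x−a) contributes A·log|x−a|.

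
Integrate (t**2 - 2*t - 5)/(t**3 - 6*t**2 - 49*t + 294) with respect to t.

Factor the denominator: (t - 7)*(t - 6)*(t + 7).
Partial-fraction decomposition: 29/(91*(t + 7)) - 19/(13*(t - 6)) + 15/(7*(t - 7)).
Integrate each term: A/(t−a) contributes A·log|t−a|.

15*log(t - 7)/7 - 19*log(t - 6)/13 + 29*log(t + 7)/91 + C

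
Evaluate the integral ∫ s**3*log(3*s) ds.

Use integration by parts with u = log(3*s), dv = s**3 ds.
Then du = 1/s ds and v = s**4/4.

s**4*(log(s) + log(3))/4 - s**4/16 + C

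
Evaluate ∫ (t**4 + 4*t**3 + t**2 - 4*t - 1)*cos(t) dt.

t**4*sin(t) + 4*t**3*sin(t) + 4*t**3*cos(t) - 11*t**2*sin(t) + 12*t**2*cos(t) - 28*t*sin(t) - 22*t*cos(t) + 21*sin(t) - 28*cos(t) + C

Use integration by parts with u = t**4 + 4*t**3 + t**2 - 4*t - 1, dv = cos(t) dt, so v = sin(t).
Apply parts 4 times (tabular method): alternate signs, differentiate u down to 0, integrate dv up.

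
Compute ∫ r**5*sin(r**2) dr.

Let u = r², du = 2r dr; rewrite as (1/2)∫ u^2·sin(1u) du.
Now integrate by parts 2 times.

-r**4*cos(r**2)/2 + r**2*sin(r**2) + cos(r**2) + C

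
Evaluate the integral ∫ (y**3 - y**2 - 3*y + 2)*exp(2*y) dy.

(4*y**3 - 10*y**2 - 2*y + 9)*exp(2*y)/8 + C

Use integration by parts with u = y**3 - y**2 - 3*y + 2, dv = exp(2*y) dy, so v = exp(2*y)/2.
Apply parts 3 times (tabular method): alternate signs, differentiate u down to 0, integrate dv up.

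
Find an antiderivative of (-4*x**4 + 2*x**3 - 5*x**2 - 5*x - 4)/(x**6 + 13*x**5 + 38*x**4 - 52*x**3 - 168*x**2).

79*log(x)/3528 - 41*log(x - 2)/576 + 47*log(x + 2)/160 - 2885*log(x + 6)/576 + 10504*log(x + 7)/2205 - 1/(42*x) + C

Factor the denominator: x**2*(x - 2)*(x + 2)*(x + 6)*(x + 7).
Partial-fraction decomposition: 10504/(2205*(x + 7)) - 2885/(576*(x + 6)) + 47/(160*(x + 2)) - 41/(576*(x - 2)) + 79/(3528*x) + 1/(42*x**2).
Integrate each term; A/(x−a) gives A·log|x−a|; A/(x−a)² gives −A/(x−a).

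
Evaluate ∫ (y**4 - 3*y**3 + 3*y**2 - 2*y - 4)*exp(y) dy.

Use integration by parts with u = y**4 - 3*y**3 + 3*y**2 - 2*y - 4, dv = exp(y) dy, so v = exp(y).
Apply parts 4 times (tabular method): alternate signs, differentiate u down to 0, integrate dv up.

(y**4 - 7*y**3 + 24*y**2 - 50*y + 46)*exp(y) + C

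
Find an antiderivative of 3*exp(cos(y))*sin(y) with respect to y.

Let u = cos(y), so du = (-sin(y)) dy.
Rewriting, the integral becomes -3·∫ e^u du = -3·e^u.
Substituting back, u = cos(y).

-3*exp(cos(y)) + C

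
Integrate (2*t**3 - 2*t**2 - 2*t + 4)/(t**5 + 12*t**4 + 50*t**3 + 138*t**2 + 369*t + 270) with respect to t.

Factor the denominator: (t + 1)*(t + 5)*(t + 6)*(t**2 + 9).
Partial-fraction decomposition: (214*t - 1869)/(3825*(t**2 + 9)) - 488/(225*(t + 6)) + 143/(68*(t + 5)) + 1/(100*(t + 1)).
Integrate each term; A/(t−a) gives A·log|t−a|; the (Bt+D)/(t²+p²) term gives a log and an atan.

log(t + 1)/100 + 143*log(t + 5)/68 - 488*log(t + 6)/225 + 107*log(t**2 + 9)/3825 - 623*atan(t/3)/3825 + C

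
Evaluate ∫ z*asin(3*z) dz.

z**2*asin(3*z)/2 + z*sqrt(-9*z**2 + 1)/12 - asin(3*z)/36 + C

Use integration by parts with u = arcsin(3*z), dv = z dz.
Then du = 3/sqrt(-9*z**2 + 1) dz.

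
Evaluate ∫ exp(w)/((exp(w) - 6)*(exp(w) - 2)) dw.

log(exp(w) - 6)/4 - log(exp(w) - 2)/4 + C

Let u = e^w, du = e^w dw.
The integral becomes ∫ du/((u-6)(u-2)); decompose into partial fractions.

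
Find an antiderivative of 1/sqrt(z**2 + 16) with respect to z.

Substitute z = 4·tan(θ), so dz = 4·sec(θ)^2 dθ and the radical becomes sqrt(z**2 + 16) = 4·sec(θ) by the Pythagorean identity.
Integrate the resulting trig expression in θ, then back-substitute tan(θ) = z/4, sec(θ) = sqrt(z**2 + 16)/4 (absorbing any constant into C).

log(z + sqrt(z**2 + 16)) + C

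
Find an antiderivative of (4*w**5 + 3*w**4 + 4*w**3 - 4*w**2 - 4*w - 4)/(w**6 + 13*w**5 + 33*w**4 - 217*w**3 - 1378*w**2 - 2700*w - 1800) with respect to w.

Factor the denominator: (w - 5)*(w + 2)**2*(w + 3)*(w + 5)*(w + 6).
Partial-fraction decomposition: 641/(12*(w + 6)) - 11209/(180*(w + 5)) + 865/(48*(w + 3)) - 9715/(1764*(w + 2)) + 31/(21*(w + 2)**2) + 1341/(3920*(w - 5)).
Integrate each term; A/(w−a) gives A·log|w−a|; A/(w−a)² gives −A/(w−a).

1341*log(w - 5)/3920 - 9715*log(w + 2)/1764 + 865*log(w + 3)/48 - 11209*log(w + 5)/180 + 641*log(w + 6)/12 - 31/(21*w + 42) + C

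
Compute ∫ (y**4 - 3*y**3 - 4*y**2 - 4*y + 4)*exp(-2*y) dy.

Use integration by parts with u = y**4 - 3*y**3 - 4*y**2 - 4*y + 4, dv = exp(-2*y) dy, so v = -exp(-2*y)/2.
Apply parts 4 times (tabular method): alternate signs, differentiate u down to 0, integrate dv up.

(-4*y**4 + 4*y**3 + 22*y**2 + 38*y + 3)*exp(-2*y)/8 + C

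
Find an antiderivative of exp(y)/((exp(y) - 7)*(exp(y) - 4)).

Let u = e^y, du = e^y dy.
The integral becomes ∫ du/((u-4)(u-7)); decompose into partial fractions.

log(exp(y) - 7)/3 - log(exp(y) - 4)/3 + C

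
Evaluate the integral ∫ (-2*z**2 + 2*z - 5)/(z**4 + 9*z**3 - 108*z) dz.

Factor the denominator: z*(z - 3)*(z + 6)**2.
Partial-fraction decomposition: 23/(972*(z + 6)) - 89/(54*(z + 6)**2) - 17/(243*(z - 3)) + 5/(108*z).
Integrate each term; A/(z−a) gives A·log|z−a|; A/(z−a)² gives −A/(z−a).

5*log(z)/108 - 17*log(z - 3)/243 + 23*log(z + 6)/972 + 89/(54*z + 324) + C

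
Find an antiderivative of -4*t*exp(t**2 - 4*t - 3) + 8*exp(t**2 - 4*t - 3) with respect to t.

Let u = t**2 - 4*t - 3, so du = (2*t - 4) dt.
Rewriting, the integral becomes -2·∫ e^u du = -2·e^u.
Substituting back, u = t**2 - 4*t - 3.

-2*exp(t**2 - 4*t - 3) + C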